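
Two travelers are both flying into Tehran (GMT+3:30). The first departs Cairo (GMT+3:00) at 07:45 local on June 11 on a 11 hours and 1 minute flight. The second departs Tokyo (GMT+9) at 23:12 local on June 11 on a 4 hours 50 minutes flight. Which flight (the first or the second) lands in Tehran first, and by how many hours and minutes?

the first, by 3 hours 16 minutes

Flight 1 in UTC: 07:45 − 3:00 = 04:45 on Jun 11.
+11 hours and 1 minute → arrive 15:46 UTC on Jun 11.
Flight 2 in UTC: 23:12 − 9:00 = 14:12 on Jun 11.
+4 hours 50 minutes → arrive 19:02 UTC on Jun 11.
Flight 1 lands earlier by 3 hours 16 minutes.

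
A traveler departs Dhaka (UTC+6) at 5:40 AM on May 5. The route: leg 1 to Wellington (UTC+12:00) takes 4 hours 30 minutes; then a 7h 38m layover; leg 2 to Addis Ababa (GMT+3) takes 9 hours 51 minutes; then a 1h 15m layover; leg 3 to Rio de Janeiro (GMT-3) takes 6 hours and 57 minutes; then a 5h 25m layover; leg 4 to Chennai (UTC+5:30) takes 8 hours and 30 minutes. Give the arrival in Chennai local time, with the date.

Convert departure to UTC: 5:40 AM − 6:00 = 11:40 PM UTC on May 4.
Add 4 hours 30 minutes leg 1 → 4:10 AM UTC (May 5).
Add 7 hours 38 minutes layover in Wellington → 11:48 AM UTC.
Add 9 hours 51 minutes leg 2 → 9:39 PM UTC.
Add 1 hour 15 minutes layover in Addis Ababa → 10:54 PM UTC.
Add 6 hours and 57 minutes leg 3 → 5:51 AM UTC (May 6).
Add 5 hours 25 minutes layover in Rio de Janeiro → 11:16 AM UTC.
Add 8 hours and 30 minutes leg 4 → 7:46 PM UTC.
Chennai is UTC+5:30, so local arrival = 7:46 PM + 5:30 = 1:16 AM on May 7.

1:16 AM on May 7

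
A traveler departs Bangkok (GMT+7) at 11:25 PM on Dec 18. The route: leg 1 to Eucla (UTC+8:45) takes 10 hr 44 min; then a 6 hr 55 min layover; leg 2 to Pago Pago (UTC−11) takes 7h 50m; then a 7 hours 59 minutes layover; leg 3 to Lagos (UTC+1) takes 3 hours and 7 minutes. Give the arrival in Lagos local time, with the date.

6:00 AM on Dec 20

Convert departure to UTC: 11:25 PM − 7:00 = 4:25 PM UTC on Dec 18.
Add 10 hours 44 minutes leg 1 → 3:09 AM UTC (Dec 19).
Add 6 hours 55 minutes layover in Eucla → 10:04 AM UTC.
Add 7 hours 50 minutes leg 2 → 5:54 PM UTC.
Add 7 hours and 59 minutes layover in Pago Pago → 1:53 AM UTC (Dec 20).
Add 3 hours 7 minutes leg 3 → 5:00 AM UTC.
Lagos is UTC+1:00, so local arrival = 5:00 AM + 1:00 = 6:00 AM on Dec 20.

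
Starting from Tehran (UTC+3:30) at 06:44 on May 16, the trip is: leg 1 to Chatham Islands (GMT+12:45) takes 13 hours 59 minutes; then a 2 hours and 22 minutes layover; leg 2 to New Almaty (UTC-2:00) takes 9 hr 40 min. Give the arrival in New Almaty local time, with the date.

03:15 on May 17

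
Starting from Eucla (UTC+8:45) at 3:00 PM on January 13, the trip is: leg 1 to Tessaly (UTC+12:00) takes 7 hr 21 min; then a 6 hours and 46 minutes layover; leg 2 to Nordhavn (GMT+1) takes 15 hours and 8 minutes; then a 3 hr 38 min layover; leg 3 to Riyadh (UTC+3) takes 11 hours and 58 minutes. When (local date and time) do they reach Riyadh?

Convert departure to UTC: 3:00 PM − 8:45 = 6:15 AM UTC on Jan 13.
Add 7 hours and 21 minutes leg 1 → 1:36 PM UTC.
Add 6 hours and 46 minutes layover in Tessaly → 8:22 PM UTC.
Add 15 hours and 8 minutes leg 2 → 11:30 AM UTC (Jan 14).
Add 3 hours 38 minutes layover in Nordhavn → 3:08 PM UTC.
Add 11 hours and 58 minutes leg 3 → 3:06 AM UTC (Jan 15).
Riyadh is UTC+3:00, so local arrival = 3:06 AM + 3:00 = 6:06 AM on Jan 15.

6:06 AM on January 15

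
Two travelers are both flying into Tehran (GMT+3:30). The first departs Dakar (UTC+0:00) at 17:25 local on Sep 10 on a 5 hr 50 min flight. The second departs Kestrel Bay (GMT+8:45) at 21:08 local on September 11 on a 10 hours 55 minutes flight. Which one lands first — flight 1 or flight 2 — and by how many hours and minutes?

Flight 1 departs at 17:25 UTC (Sep 10).
+5 hours 50 minutes → arrive 23:15 UTC on Sep 10.
Flight 2 in UTC: 21:08 − 8:45 = 12:23 on Sep 11.
+10 hours and 55 minutes → arrive 23:18 UTC on Sep 11.
Flight 1 lands earlier by 24 hours 3 minutes.

the first, by 24 hours 3 minutes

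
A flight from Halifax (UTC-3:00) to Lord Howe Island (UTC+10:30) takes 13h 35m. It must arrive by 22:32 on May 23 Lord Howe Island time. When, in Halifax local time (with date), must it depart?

Target arrival in UTC: 22:32 − 10:30 = 12:02 on May 23.
Subtract 13 hours and 35 minutes → departure 22:27 UTC on May 22.
Halifax is UTC−3:00: 22:27 − 3:00 = 19:27 on May 22.

19:27 on May 22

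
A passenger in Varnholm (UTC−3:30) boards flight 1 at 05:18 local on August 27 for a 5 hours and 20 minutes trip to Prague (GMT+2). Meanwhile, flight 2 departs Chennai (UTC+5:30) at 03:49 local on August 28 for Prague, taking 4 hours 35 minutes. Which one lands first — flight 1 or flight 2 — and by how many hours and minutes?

Flight 1 in UTC: 05:18 + 3:30 = 08:48 on Aug 27.
+5 hours and 20 minutes → arrive 14:08 UTC on Aug 27.
Flight 2 in UTC: 03:49 − 5:30 = 22:19 on Aug 27.
+4 hours and 35 minutes → arrive 02:54 UTC on Aug 28.
Flight 1 lands earlier by 12 hours 46 minutes.

the first, by 12 hours 46 minutes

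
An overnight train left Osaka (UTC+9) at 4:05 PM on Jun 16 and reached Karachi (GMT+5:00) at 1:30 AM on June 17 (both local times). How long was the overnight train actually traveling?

Karachi is 4:00 behind Osaka.
Clock-face elapsed time (ignoring zones) is 9 hours 25 minutes.
Actual elapsed = 9 hours 25 minutes + 4:00 = 13 hours 25 minutes.

13 hours 25 minutes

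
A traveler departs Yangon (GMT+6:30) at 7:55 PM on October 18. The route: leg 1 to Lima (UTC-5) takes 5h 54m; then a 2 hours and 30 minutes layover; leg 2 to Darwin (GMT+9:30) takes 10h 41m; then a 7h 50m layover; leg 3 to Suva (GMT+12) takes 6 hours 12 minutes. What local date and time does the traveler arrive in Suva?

Convert departure to UTC: 7:55 PM − 6:30 = 1:25 PM UTC on Oct 18.
Add 5 hours and 54 minutes leg 1 → 7:19 PM UTC.
Add 2 hours 30 minutes layover in Lima → 9:49 PM UTC.
Add 10 hours 41 minutes leg 2 → 8:30 AM UTC (Oct 19).
Add 7 hours 50 minutes layover in Darwin → 4:20 PM UTC.
Add 6 hours 12 minutes leg 3 → 10:32 PM UTC.
Suva is UTC+12:00, so local arrival = 10:32 PM + 12:00 = 10:32 AM on Oct 20.

10:32 AM on Oct 20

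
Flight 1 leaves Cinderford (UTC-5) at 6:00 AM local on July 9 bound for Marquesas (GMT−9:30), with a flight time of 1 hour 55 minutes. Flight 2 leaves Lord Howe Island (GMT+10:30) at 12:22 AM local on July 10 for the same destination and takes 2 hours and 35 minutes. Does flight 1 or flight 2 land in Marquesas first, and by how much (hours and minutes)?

Flight 1 in UTC: 6:00 AM + 5:00 = 11:00 AM on Jul 9.
+1 hour and 55 minutes → arrive 12:55 PM UTC on Jul 9.
Flight 2 in UTC: 12:22 AM − 10:30 = 1:52 PM on Jul 9.
+2 hours and 35 minutes → arrive 4:27 PM UTC on Jul 9.
Flight 1 lands earlier by 3 hours 32 minutes.

the first, by 3 hours 32 minutes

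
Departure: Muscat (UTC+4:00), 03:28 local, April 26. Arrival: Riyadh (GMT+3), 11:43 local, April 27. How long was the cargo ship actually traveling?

Departure in UTC: 03:28 − 4:00 = 23:28 on Apr 25.
Arrival in UTC: 11:43 − 3:00 = 08:43 on Apr 27.
Elapsed = 08:43 − 23:28 (+2 days) = 33 hours 15 minutes.

33 hours 15 minutes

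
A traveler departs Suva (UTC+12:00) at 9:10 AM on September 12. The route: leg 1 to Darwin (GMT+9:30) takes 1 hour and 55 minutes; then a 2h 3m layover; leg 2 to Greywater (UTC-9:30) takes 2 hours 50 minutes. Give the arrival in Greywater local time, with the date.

Convert departure to UTC: 9:10 AM − 12:00 = 9:10 PM UTC on Sep 11.
Add 1 hour and 55 minutes leg 1 → 11:05 PM UTC.
Add 2 hours and 3 minutes layover in Darwin → 1:08 AM UTC (Sep 12).
Add 2 hours 50 minutes leg 2 → 3:58 AM UTC.
Greywater is UTC−9:30, so local arrival = 3:58 AM − 9:30 = 6:28 PM on Sep 11.

6:28 PM on September 11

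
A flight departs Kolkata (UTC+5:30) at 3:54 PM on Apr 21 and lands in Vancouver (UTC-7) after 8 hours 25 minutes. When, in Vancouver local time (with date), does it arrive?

11:49 AM on April 21

Vancouver is 12:30 behind Kolkata.
After 8 hours and 25 minutes it is 12:19 AM (Apr 22) in Kolkata.
Shift by the zone difference: 12:19 AM − 12:30 = 11:49 AM on Apr 21 in Vancouver.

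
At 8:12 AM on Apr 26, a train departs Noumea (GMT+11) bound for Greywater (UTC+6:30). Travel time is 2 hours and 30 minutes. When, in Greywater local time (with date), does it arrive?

Greywater is 4:30 behind Noumea.
After 2 hours 30 minutes it is 10:42 AM in Noumea.
Shift by the zone difference: 10:42 AM − 4:30 = 6:12 AM on Apr 26 in Greywater.

6:12 AM on April 26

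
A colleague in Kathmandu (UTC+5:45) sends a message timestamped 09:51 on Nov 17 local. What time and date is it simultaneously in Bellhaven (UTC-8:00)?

In UTC: 09:51 − 5:45 = 04:06 on Nov 17.
Bellhaven is UTC−8:00: 04:06 − 8:00 = 20:06 on Nov 16.

20:06 on November 16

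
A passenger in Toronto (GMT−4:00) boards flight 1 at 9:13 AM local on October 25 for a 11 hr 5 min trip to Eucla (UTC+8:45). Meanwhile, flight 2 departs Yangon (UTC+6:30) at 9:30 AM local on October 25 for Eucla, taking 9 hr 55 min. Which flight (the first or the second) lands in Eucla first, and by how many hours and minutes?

Flight 1 in UTC: 9:13 AM + 4:00 = 1:13 PM on Oct 25.
+11 hours 5 minutes → arrive 12:18 AM UTC on Oct 26.
Flight 2 in UTC: 9:30 AM − 6:30 = 3:00 AM on Oct 25.
+9 hours 55 minutes → arrive 12:55 PM UTC on Oct 25.
Flight 2 lands earlier by 11 hours 23 minutes.

the second, by 11 hours 23 minutes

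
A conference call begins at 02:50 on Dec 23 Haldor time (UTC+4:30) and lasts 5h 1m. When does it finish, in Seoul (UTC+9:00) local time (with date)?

12:21 on Dec 23

Convert start to UTC: 02:50 − 4:30 = 22:20 UTC on Dec 22.
Add 5 hours and 1 minute duration → 03:21 UTC (Dec 23).
Seoul is UTC+9:00, so local end time = 03:21 + 9:00 = 12:21 on Dec 23.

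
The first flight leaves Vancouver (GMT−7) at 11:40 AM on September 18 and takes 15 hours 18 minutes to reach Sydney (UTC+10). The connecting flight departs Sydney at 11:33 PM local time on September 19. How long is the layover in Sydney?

Convert departure to UTC: 11:40 AM + 7:00 = 6:40 PM UTC on Sep 18.
Add 15 hours and 18 minutes flight time → 9:58 AM UTC (Sep 19).
Sydney is UTC+10:00, so local arrival = 9:58 AM + 10:00 = 7:58 PM on Sep 19.
Layover = 11:33 PM − 7:58 PM = 3 hours 35 minutes.

3 hours 35 minutes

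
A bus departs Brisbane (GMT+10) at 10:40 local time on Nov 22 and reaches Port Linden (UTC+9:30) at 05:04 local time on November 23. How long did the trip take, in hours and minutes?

Departure in UTC: 10:40 − 10:00 = 00:40 on Nov 22.
Arrival in UTC: 05:04 − 9:30 = 19:34 on Nov 22.
Elapsed = 19:34 − 00:40 = 18 hours 54 minutes.

18 hours 54 minutes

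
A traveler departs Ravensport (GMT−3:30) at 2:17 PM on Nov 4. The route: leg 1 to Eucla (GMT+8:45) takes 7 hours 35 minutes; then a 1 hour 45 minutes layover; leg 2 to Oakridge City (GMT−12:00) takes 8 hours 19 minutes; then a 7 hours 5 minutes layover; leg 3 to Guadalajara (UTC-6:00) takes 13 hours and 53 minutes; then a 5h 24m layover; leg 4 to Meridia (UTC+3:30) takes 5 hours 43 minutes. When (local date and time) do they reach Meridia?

11:01 PM on November 6

Convert departure to UTC: 2:17 PM + 3:30 = 5:47 PM UTC on Nov 4.
Add 7 hours and 35 minutes leg 1 → 1:22 AM UTC (Nov 5).
Add 1 hour and 45 minutes layover in Eucla → 3:07 AM UTC.
Add 8 hours and 19 minutes leg 2 → 11:26 AM UTC.
Add 7 hours 5 minutes layover in Oakridge City → 6:31 PM UTC.
Add 13 hours 53 minutes leg 3 → 8:24 AM UTC (Nov 6).
Add 5 hours 24 minutes layover in Guadalajara → 1:48 PM UTC.
Add 5 hours 43 minutes leg 4 → 7:31 PM UTC.
Meridia is UTC+3:30, so local arrival = 7:31 PM + 3:30 = 11:01 PM on Nov 6.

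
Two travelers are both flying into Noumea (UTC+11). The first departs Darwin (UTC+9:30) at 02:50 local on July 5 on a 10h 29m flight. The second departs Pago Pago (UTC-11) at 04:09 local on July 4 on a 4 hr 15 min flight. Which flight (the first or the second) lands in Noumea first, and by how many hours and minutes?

the second, by 8 hours 25 minutes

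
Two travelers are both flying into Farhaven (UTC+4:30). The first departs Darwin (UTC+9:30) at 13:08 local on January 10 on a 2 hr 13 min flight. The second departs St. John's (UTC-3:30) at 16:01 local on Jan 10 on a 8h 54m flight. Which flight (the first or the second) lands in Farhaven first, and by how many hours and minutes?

Flight 1 in UTC: 13:08 − 9:30 = 03:38 on Jan 10.
+2 hours 13 minutes → arrive 05:51 UTC on Jan 10.
Flight 2 in UTC: 16:01 + 3:30 = 19:31 on Jan 10.
+8 hours and 54 minutes → arrive 04:25 UTC on Jan 11.
Flight 1 lands earlier by 22 hours 34 minutes.

the first, by 22 hours 34 minutes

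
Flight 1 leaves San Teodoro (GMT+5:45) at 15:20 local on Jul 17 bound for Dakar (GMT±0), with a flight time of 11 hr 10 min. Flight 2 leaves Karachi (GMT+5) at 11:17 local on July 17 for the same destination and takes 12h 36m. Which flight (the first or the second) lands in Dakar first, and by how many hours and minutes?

Flight 1 in UTC: 15:20 − 5:45 = 09:35 on Jul 17.
+11 hours 10 minutes → arrive 20:45 UTC on Jul 17.
Flight 2 in UTC: 11:17 − 5:00 = 06:17 on Jul 17.
+12 hours 36 minutes → arrive 18:53 UTC on Jul 17.
Flight 2 lands earlier by 1 hour 52 minutes.

the second, by 1 hour 52 minutes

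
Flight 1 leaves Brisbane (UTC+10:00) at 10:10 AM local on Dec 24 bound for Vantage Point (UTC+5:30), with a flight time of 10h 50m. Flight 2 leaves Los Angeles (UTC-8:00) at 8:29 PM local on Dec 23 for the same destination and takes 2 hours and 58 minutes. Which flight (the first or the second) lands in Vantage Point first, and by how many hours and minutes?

Flight 1 in UTC: 10:10 AM − 10:00 = 12:10 AM on Dec 24.
+10 hours 50 minutes → arrive 11:00 AM UTC on Dec 24.
Flight 2 in UTC: 8:29 PM + 8:00 = 4:29 AM on Dec 24.
+2 hours and 58 minutes → arrive 7:27 AM UTC on Dec 24.
Flight 2 lands earlier by 3 hours 33 minutes.

the second, by 3 hours 33 minutes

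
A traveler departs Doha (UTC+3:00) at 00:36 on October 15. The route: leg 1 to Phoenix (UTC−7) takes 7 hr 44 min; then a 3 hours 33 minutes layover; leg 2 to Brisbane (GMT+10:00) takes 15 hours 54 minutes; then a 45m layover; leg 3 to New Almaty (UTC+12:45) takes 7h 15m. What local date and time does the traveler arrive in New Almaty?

Convert departure to UTC: 00:36 − 3:00 = 21:36 UTC on Oct 14.
Add 7 hours 44 minutes leg 1 → 05:20 UTC (Oct 15).
Add 3 hours and 33 minutes layover in Phoenix → 08:53 UTC.
Add 15 hours and 54 minutes leg 2 → 00:47 UTC (Oct 16).
Add 45 minutes layover in Brisbane → 01:32 UTC.
Add 7 hours 15 minutes leg 3 → 08:47 UTC.
New Almaty is UTC+12:45, so local arrival = 08:47 + 12:45 = 21:32 on Oct 16.

21:32 on Oct 16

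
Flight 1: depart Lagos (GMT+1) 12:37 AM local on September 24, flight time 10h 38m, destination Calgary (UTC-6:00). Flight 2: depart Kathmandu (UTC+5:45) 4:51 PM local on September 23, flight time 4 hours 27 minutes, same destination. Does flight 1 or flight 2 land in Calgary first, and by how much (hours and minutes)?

Flight 1 in UTC: 12:37 AM − 1:00 = 11:37 PM on Sep 23.
+10 hours 38 minutes → arrive 10:15 AM UTC on Sep 24.
Flight 2 in UTC: 4:51 PM − 5:45 = 11:06 AM on Sep 23.
+4 hours and 27 minutes → arrive 3:33 PM UTC on Sep 23.
Flight 2 lands earlier by 18 hours 42 minutes.

the second, by 18 hours 42 minutes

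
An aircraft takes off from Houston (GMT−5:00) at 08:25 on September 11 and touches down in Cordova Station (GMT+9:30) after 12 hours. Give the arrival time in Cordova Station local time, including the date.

10:55 on Sep 12

Cordova Station is 14:30 ahead of Houston.
After 12 hours it is 20:25 in Houston.
Shift by the zone difference: 20:25 + 14:30 = 10:55 on Sep 12 in Cordova Station.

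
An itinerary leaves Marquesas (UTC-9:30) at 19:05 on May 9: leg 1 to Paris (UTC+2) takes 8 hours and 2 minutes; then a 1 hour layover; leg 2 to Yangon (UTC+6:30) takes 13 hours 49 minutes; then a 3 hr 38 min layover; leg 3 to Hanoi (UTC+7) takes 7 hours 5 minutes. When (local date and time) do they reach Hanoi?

Convert departure to UTC: 19:05 + 9:30 = 04:35 UTC on May 10.
Add 8 hours and 2 minutes leg 1 → 12:37 UTC.
Add 1 hour layover in Paris → 13:37 UTC.
Add 13 hours and 49 minutes leg 2 → 03:26 UTC (May 11).
Add 3 hours 38 minutes layover in Yangon → 07:04 UTC.
Add 7 hours 5 minutes leg 3 → 14:09 UTC.
Hanoi is UTC+7:00, so local arrival = 14:09 + 7:00 = 21:09 on May 11.

21:09 on May 11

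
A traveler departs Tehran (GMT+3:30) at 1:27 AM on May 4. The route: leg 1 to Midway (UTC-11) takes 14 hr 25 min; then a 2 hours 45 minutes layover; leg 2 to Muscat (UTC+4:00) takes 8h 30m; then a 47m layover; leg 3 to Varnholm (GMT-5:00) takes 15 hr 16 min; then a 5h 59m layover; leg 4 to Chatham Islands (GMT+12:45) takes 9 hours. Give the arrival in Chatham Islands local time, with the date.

7:24 PM on May 6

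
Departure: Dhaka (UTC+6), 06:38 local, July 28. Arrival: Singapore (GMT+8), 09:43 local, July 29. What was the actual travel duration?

25 hours 5 minutes

Departure in UTC: 06:38 − 6:00 = 00:38 on Jul 28.
Arrival in UTC: 09:43 − 8:00 = 01:43 on Jul 29.
Elapsed = 01:43 − 00:38 (+1 day) = 25 hours 5 minutes.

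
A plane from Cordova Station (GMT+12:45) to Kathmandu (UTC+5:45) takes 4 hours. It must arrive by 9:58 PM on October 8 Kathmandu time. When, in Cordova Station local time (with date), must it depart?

Target arrival in UTC: 9:58 PM − 5:45 = 4:13 PM on Oct 8.
Subtract 4 hours → departure 12:13 PM UTC on Oct 8.
Cordova Station is UTC+12:45: 12:13 PM + 12:45 = 12:58 AM on Oct 9.

12:58 AM on Oct 9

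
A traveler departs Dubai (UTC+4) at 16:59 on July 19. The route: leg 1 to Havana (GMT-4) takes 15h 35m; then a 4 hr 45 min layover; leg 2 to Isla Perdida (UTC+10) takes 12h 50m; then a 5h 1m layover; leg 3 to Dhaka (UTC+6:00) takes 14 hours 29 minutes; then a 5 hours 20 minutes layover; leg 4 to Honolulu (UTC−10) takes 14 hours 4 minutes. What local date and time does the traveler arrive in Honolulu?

Convert departure to UTC: 16:59 − 4:00 = 12:59 UTC on Jul 19.
Add 15 hours and 35 minutes leg 1 → 04:34 UTC (Jul 20).
Add 4 hours and 45 minutes layover in Havana → 09:19 UTC.
Add 12 hours and 50 minutes leg 2 → 22:09 UTC.
Add 5 hours 1 minute layover in Isla Perdida → 03:10 UTC (Jul 21).
Add 14 hours 29 minutes leg 3 → 17:39 UTC.
Add 5 hours and 20 minutes layover in Dhaka → 22:59 UTC.
Add 14 hours 4 minutes leg 4 → 13:03 UTC (Jul 22).
Honolulu is UTC−10:00, so local arrival = 13:03 − 10:00 = 03:03 on Jul 22.

03:03 on July 22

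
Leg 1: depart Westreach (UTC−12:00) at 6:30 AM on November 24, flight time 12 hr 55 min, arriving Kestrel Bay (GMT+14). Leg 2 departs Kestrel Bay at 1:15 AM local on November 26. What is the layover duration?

3 hours 50 minutes

Convert departure to UTC: 6:30 AM + 12:00 = 6:30 PM UTC on Nov 24.
Add 12 hours and 55 minutes flight time → 7:25 AM UTC (Nov 25).
Kestrel Bay is UTC+14:00, so local arrival = 7:25 AM + 14:00 = 9:25 PM on Nov 25.
Layover = 1:15 AM − 9:25 PM (+1 day) = 3 hours 50 minutes.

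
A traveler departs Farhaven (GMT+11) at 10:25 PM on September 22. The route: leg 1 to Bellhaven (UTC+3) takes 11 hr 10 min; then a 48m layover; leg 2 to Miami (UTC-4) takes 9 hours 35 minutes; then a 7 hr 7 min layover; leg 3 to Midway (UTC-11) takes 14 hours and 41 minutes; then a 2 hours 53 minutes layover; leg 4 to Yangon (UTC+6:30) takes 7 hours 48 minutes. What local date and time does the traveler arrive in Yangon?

Convert departure to UTC: 10:25 PM − 11:00 = 11:25 AM UTC on Sep 22.
Add 11 hours and 10 minutes leg 1 → 10:35 PM UTC.
Add 48 minutes layover in Bellhaven → 11:23 PM UTC.
Add 9 hours and 35 minutes leg 2 → 8:58 AM UTC (Sep 23).
Add 7 hours 7 minutes layover in Miami → 4:05 PM UTC.
Add 14 hours and 41 minutes leg 3 → 6:46 AM UTC (Sep 24).
Add 2 hours 53 minutes layover in Midway → 9:39 AM UTC.
Add 7 hours 48 minutes leg 4 → 5:27 PM UTC.
Yangon is UTC+6:30, so local arrival = 5:27 PM + 6:30 = 11:57 PM on Sep 24.

11:57 PM on September 24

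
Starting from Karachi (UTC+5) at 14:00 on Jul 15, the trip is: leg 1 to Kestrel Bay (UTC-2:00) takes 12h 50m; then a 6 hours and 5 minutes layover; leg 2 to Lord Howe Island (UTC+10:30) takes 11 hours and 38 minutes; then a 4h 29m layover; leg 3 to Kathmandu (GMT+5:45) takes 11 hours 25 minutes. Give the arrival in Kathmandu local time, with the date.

Convert departure to UTC: 14:00 − 5:00 = 09:00 UTC on Jul 15.
Add 12 hours and 50 minutes leg 1 → 21:50 UTC.
Add 6 hours 5 minutes layover in Kestrel Bay → 03:55 UTC (Jul 16).
Add 11 hours and 38 minutes leg 2 → 15:33 UTC.
Add 4 hours 29 minutes layover in Lord Howe Island → 20:02 UTC.
Add 11 hours and 25 minutes leg 3 → 07:27 UTC (Jul 17).
Kathmandu is UTC+5:45, so local arrival = 07:27 + 5:45 = 13:12 on Jul 17.

13:12 on July 17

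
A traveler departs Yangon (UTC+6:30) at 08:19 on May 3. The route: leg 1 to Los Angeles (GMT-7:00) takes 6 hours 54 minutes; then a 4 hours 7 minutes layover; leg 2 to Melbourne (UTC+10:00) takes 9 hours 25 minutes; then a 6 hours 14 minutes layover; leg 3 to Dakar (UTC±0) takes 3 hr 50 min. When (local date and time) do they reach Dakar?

08:19 on May 4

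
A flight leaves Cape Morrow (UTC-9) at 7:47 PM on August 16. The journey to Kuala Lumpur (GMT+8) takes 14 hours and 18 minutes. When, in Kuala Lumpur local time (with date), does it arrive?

3:05 AM on August 18

Convert departure to UTC: 7:47 PM + 9:00 = 4:47 AM UTC on Aug 17.
Add 14 hours 18 minutes travel time → 7:05 PM UTC.
Kuala Lumpur is UTC+8:00, so local arrival = 7:05 PM + 8:00 = 3:05 AM on Aug 18.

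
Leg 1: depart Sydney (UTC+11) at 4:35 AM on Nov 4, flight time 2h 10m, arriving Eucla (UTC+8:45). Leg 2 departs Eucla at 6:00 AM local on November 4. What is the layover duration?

1 hour 30 minutes

Convert departure to UTC: 4:35 AM − 11:00 = 5:35 PM UTC on Nov 3.
Add 2 hours 10 minutes flight time → 7:45 PM UTC.
Eucla is UTC+8:45, so local arrival = 7:45 PM + 8:45 = 4:30 AM on Nov 4.
Layover = 6:00 AM − 4:30 AM = 1 hour 30 minutes.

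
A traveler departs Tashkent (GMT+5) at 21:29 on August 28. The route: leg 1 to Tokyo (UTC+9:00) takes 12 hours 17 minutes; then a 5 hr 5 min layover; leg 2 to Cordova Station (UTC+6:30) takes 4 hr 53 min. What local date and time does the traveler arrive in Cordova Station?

21:14 on Aug 29

Convert departure to UTC: 21:29 − 5:00 = 16:29 UTC on Aug 28.
Add 12 hours and 17 minutes leg 1 → 04:46 UTC (Aug 29).
Add 5 hours and 5 minutes layover in Tokyo → 09:51 UTC.
Add 4 hours 53 minutes leg 2 → 14:44 UTC.
Cordova Station is UTC+6:30, so local arrival = 14:44 + 6:30 = 21:14 on Aug 29.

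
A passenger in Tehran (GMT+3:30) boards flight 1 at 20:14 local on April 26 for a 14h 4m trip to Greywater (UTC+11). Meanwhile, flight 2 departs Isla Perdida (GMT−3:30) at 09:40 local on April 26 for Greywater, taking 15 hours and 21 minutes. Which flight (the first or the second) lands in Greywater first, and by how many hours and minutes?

the second, by 2 hours 17 minutes

Flight 1 in UTC: 20:14 − 3:30 = 16:44 on Apr 26.
+14 hours and 4 minutes → arrive 06:48 UTC on Apr 27.
Flight 2 in UTC: 09:40 + 3:30 = 13:10 on Apr 26.
+15 hours 21 minutes → arrive 04:31 UTC on Apr 27.
Flight 2 lands earlier by 2 hours 17 minutes.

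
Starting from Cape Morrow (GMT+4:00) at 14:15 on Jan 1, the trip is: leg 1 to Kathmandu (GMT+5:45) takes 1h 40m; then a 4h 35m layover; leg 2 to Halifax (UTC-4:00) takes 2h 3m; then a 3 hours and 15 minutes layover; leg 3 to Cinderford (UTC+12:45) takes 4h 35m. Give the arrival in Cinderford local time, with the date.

15:08 on Jan 2

Convert departure to UTC: 14:15 − 4:00 = 10:15 UTC on Jan 1.
Add 1 hour and 40 minutes leg 1 → 11:55 UTC.
Add 4 hours 35 minutes layover in Kathmandu → 16:30 UTC.
Add 2 hours and 3 minutes leg 2 → 18:33 UTC.
Add 3 hours 15 minutes layover in Halifax → 21:48 UTC.
Add 4 hours and 35 minutes leg 3 → 02:23 UTC (Jan 2).
Cinderford is UTC+12:45, so local arrival = 02:23 + 12:45 = 15:08 on Jan 2.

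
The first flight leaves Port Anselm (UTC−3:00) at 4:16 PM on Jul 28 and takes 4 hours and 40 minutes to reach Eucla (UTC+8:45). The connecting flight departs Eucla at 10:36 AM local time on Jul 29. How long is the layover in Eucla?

1 hour 55 minutes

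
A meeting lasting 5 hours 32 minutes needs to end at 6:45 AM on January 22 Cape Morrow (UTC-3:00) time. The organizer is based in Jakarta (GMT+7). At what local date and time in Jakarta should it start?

11:13 AM on January 22

Target end time in UTC: 6:45 AM + 3:00 = 9:45 AM on Jan 22.
Subtract 5 hours 32 minutes → start 4:13 AM UTC on Jan 22.
Jakarta is UTC+7:00: 4:13 AM + 7:00 = 11:13 AM on Jan 22.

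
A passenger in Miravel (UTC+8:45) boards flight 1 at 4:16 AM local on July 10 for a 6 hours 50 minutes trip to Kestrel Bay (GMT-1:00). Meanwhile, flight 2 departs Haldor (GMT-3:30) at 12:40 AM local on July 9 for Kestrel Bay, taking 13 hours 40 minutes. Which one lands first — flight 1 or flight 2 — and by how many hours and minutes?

the second, by 8 hours 31 minutes

Flight 1 in UTC: 4:16 AM − 8:45 = 7:31 PM on Jul 9.
+6 hours and 50 minutes → arrive 2:21 AM UTC on Jul 10.
Flight 2 in UTC: 12:40 AM + 3:30 = 4:10 AM on Jul 9.
+13 hours and 40 minutes → arrive 5:50 PM UTC on Jul 9.
Flight 2 lands earlier by 8 hours 31 minutes.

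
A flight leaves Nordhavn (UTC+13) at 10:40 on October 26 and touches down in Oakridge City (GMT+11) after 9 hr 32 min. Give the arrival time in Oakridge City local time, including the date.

Convert departure to UTC: 10:40 − 13:00 = 21:40 UTC on Oct 25.
Add 9 hours and 32 minutes travel time → 07:12 UTC (Oct 26).
Oakridge City is UTC+11:00, so local arrival = 07:12 + 11:00 = 18:12 on Oct 26.

18:12 on October 26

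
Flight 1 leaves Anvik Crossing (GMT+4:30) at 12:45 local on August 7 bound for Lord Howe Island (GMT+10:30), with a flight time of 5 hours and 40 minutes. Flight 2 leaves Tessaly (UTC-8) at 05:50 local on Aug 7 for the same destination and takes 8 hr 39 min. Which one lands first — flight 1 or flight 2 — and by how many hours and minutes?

the first, by 8 hours 34 minutes

Flight 1 in UTC: 12:45 − 4:30 = 08:15 on Aug 7.
+5 hours 40 minutes → arrive 13:55 UTC on Aug 7.
Flight 2 in UTC: 05:50 + 8:00 = 13:50 on Aug 7.
+8 hours and 39 minutes → arrive 22:29 UTC on Aug 7.
Flight 1 lands earlier by 8 hours 34 minutes.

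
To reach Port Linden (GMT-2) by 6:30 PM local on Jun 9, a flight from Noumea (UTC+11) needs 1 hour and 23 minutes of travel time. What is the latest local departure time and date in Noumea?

6:07 AM on Jun 10

Target arrival in UTC: 6:30 PM + 2:00 = 8:30 PM on Jun 9.
Subtract 1 hour and 23 minutes → departure 7:07 PM UTC on Jun 9.
Noumea is UTC+11:00: 7:07 PM + 11:00 = 6:07 AM on Jun 10.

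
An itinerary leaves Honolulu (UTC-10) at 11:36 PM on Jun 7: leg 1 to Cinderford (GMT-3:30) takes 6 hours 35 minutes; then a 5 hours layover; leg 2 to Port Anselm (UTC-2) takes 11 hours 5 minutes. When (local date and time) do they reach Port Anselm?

6:16 AM on Jun 9

Convert departure to UTC: 11:36 PM + 10:00 = 9:36 AM UTC on Jun 8.
Add 6 hours 35 minutes leg 1 → 4:11 PM UTC.
Add 5 hours layover in Cinderford → 9:11 PM UTC.
Add 11 hours and 5 minutes leg 2 → 8:16 AM UTC (Jun 9).
Port Anselm is UTC−2:00, so local arrival = 8:16 AM − 2:00 = 6:16 AM on Jun 9.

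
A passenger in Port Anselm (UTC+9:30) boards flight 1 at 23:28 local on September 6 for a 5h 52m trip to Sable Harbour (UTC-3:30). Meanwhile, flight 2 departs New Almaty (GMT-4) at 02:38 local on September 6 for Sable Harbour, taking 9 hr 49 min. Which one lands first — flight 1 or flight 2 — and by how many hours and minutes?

Flight 1 in UTC: 23:28 − 9:30 = 13:58 on Sep 6.
+5 hours 52 minutes → arrive 19:50 UTC on Sep 6.
Flight 2 in UTC: 02:38 + 4:00 = 06:38 on Sep 6.
+9 hours 49 minutes → arrive 16:27 UTC on Sep 6.
Flight 2 lands earlier by 3 hours 23 minutes.

the second, by 3 hours 23 minutes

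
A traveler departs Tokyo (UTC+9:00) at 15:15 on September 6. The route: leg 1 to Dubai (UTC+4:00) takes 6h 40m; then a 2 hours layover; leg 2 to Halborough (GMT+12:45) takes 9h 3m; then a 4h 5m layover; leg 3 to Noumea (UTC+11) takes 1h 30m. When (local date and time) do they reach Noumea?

16:33 on September 7

Convert departure to UTC: 15:15 − 9:00 = 06:15 UTC on Sep 6.
Add 6 hours and 40 minutes leg 1 → 12:55 UTC.
Add 2 hours layover in Dubai → 14:55 UTC.
Add 9 hours and 3 minutes leg 2 → 23:58 UTC.
Add 4 hours and 5 minutes layover in Halborough → 04:03 UTC (Sep 7).
Add 1 hour and 30 minutes leg 3 → 05:33 UTC.
Noumea is UTC+11:00, so local arrival = 05:33 + 11:00 = 16:33 on Sep 7.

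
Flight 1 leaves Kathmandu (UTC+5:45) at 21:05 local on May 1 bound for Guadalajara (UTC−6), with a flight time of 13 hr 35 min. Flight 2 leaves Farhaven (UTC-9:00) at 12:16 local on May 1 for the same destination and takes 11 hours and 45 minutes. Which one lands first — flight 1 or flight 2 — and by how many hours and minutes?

Flight 1 in UTC: 21:05 − 5:45 = 15:20 on May 1.
+13 hours 35 minutes → arrive 04:55 UTC on May 2.
Flight 2 in UTC: 12:16 + 9:00 = 21:16 on May 1.
+11 hours and 45 minutes → arrive 09:01 UTC on May 2.
Flight 1 lands earlier by 4 hours 6 minutes.

the first, by 4 hours 6 minutes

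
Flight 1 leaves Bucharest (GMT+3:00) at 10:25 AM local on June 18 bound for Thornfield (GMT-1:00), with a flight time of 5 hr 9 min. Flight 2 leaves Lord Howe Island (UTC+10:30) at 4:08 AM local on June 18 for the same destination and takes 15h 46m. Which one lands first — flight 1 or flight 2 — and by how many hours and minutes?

Flight 1 in UTC: 10:25 AM − 3:00 = 7:25 AM on Jun 18.
+5 hours and 9 minutes → arrive 12:34 PM UTC on Jun 18.
Flight 2 in UTC: 4:08 AM − 10:30 = 5:38 PM on Jun 17.
+15 hours and 46 minutes → arrive 9:24 AM UTC on Jun 18.
Flight 2 lands earlier by 3 hours 10 minutes.

the second, by 3 hours 10 minutes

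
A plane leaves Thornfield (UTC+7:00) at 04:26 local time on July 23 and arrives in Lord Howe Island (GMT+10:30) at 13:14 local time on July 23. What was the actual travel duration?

5 hours 18 minutes

Departure in UTC: 04:26 − 7:00 = 21:26 on Jul 22.
Arrival in UTC: 13:14 − 10:30 = 02:44 on Jul 23.
Elapsed = 02:44 − 21:26 (+1 day) = 5 hours 18 minutes.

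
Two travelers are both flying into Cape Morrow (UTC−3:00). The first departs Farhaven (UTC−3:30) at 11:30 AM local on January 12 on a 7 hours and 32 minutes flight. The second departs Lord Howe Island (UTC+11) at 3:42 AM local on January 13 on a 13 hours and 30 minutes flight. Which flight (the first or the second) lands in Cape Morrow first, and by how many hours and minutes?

the first, by 7 hours 40 minutes

Flight 1 in UTC: 11:30 AM + 3:30 = 3:00 PM on Jan 12.
+7 hours and 32 minutes → arrive 10:32 PM UTC on Jan 12.
Flight 2 in UTC: 3:42 AM − 11:00 = 4:42 PM on Jan 12.
+13 hours and 30 minutes → arrive 6:12 AM UTC on Jan 13.
Flight 1 lands earlier by 7 hours 40 minutes.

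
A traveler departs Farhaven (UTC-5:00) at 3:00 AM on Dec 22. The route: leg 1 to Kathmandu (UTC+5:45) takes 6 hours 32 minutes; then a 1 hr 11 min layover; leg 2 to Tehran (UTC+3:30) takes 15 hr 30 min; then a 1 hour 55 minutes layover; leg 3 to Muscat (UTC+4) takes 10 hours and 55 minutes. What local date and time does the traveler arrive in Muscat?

12:03 AM on December 24

Convert departure to UTC: 3:00 AM + 5:00 = 8:00 AM UTC on Dec 22.
Add 6 hours 32 minutes leg 1 → 2:32 PM UTC.
Add 1 hour 11 minutes layover in Kathmandu → 3:43 PM UTC.
Add 15 hours and 30 minutes leg 2 → 7:13 AM UTC (Dec 23).
Add 1 hour 55 minutes layover in Tehran → 9:08 AM UTC.
Add 10 hours and 55 minutes leg 3 → 8:03 PM UTC.
Muscat is UTC+4:00, so local arrival = 8:03 PM + 4:00 = 12:03 AM on Dec 24.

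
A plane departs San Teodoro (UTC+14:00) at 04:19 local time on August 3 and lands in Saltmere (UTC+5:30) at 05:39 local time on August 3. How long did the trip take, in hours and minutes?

9 hours 50 minutes

Saltmere is 8:30 behind San Teodoro.
Clock-face elapsed time (ignoring zones) is 1 hour 20 minutes.
Actual elapsed = 1 hour 20 minutes + 8:30 = 9 hours 50 minutes.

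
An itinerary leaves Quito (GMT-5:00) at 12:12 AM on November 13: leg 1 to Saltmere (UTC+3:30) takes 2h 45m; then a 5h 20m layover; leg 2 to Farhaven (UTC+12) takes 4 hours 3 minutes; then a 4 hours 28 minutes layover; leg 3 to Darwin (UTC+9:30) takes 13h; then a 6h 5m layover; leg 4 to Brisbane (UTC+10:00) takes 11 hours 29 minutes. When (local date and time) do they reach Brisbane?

Convert departure to UTC: 12:12 AM + 5:00 = 5:12 AM UTC on Nov 13.
Add 2 hours and 45 minutes leg 1 → 7:57 AM UTC.
Add 5 hours 20 minutes layover in Saltmere → 1:17 PM UTC.
Add 4 hours and 3 minutes leg 2 → 5:20 PM UTC.
Add 4 hours and 28 minutes layover in Farhaven → 9:48 PM UTC.
Add 13 hours leg 3 → 10:48 AM UTC (Nov 14).
Add 6 hours and 5 minutes layover in Darwin → 4:53 PM UTC.
Add 11 hours and 29 minutes leg 4 → 4:22 AM UTC (Nov 15).
Brisbane is UTC+10:00, so local arrival = 4:22 AM + 10:00 = 2:22 PM on Nov 15.

2:22 PM on November 15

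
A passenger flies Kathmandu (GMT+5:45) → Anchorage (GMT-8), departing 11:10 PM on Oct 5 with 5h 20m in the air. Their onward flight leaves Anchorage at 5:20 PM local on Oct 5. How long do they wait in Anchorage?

Convert departure to UTC: 11:10 PM − 5:45 = 5:25 PM UTC on Oct 5.
Add 5 hours and 20 minutes flight time → 10:45 PM UTC.
Anchorage is UTC−8:00, so local arrival = 10:45 PM − 8:00 = 2:45 PM on Oct 5.
Layover = 5:20 PM − 2:45 PM = 2 hours 35 minutes.

2 hours 35 minutes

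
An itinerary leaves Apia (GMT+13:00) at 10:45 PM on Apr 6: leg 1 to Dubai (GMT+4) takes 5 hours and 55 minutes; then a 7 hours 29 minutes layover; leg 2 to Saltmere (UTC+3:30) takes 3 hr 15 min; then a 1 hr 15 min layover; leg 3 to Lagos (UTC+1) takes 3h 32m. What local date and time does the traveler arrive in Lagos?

8:11 AM on April 7

Convert departure to UTC: 10:45 PM − 13:00 = 9:45 AM UTC on Apr 6.
Add 5 hours 55 minutes leg 1 → 3:40 PM UTC.
Add 7 hours 29 minutes layover in Dubai → 11:09 PM UTC.
Add 3 hours and 15 minutes leg 2 → 2:24 AM UTC (Apr 7).
Add 1 hour 15 minutes layover in Saltmere → 3:39 AM UTC.
Add 3 hours 32 minutes leg 3 → 7:11 AM UTC.
Lagos is UTC+1:00, so local arrival = 7:11 AM + 1:00 = 8:11 AM on Apr 7.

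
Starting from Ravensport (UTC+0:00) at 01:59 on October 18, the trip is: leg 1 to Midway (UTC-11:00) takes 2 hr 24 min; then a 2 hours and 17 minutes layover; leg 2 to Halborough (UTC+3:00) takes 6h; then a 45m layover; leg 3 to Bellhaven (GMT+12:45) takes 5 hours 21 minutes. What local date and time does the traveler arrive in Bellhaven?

Ravensport is at UTC+0, so departure is already 01:59 UTC on Oct 18.
Add 2 hours and 24 minutes leg 1 → 04:23 UTC.
Add 2 hours and 17 minutes layover in Midway → 06:40 UTC.
Add 6 hours leg 2 → 12:40 UTC.
Add 45 minutes layover in Halborough → 13:25 UTC.
Add 5 hours and 21 minutes leg 3 → 18:46 UTC.
Bellhaven is UTC+12:45, so local arrival = 18:46 + 12:45 = 07:31 on Oct 19.

07:31 on Oct 19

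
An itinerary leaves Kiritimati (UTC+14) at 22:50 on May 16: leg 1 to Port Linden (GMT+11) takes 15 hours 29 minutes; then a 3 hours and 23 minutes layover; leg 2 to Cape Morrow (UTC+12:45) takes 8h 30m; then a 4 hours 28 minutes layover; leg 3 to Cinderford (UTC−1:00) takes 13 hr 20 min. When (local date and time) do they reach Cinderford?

Convert departure to UTC: 22:50 − 14:00 = 08:50 UTC on May 16.
Add 15 hours and 29 minutes leg 1 → 00:19 UTC (May 17).
Add 3 hours and 23 minutes layover in Port Linden → 03:42 UTC.
Add 8 hours 30 minutes leg 2 → 12:12 UTC.
Add 4 hours and 28 minutes layover in Cape Morrow → 16:40 UTC.
Add 13 hours and 20 minutes leg 3 → 06:00 UTC (May 18).
Cinderford is UTC−1:00, so local arrival = 06:00 − 1:00 = 05:00 on May 18.

05:00 on May 18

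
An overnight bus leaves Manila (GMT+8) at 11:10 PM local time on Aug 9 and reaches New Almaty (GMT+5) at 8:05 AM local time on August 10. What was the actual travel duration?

11 hours 55 minutes

Departure in UTC: 11:10 PM − 8:00 = 3:10 PM on Aug 9.
Arrival in UTC: 8:05 AM − 5:00 = 3:05 AM on Aug 10.
Elapsed = 3:05 AM − 3:10 PM (+1 day) = 11 hours 55 minutes.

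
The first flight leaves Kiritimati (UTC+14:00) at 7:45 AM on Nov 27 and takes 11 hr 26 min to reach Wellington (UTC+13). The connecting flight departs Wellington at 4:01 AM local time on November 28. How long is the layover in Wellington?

Convert departure to UTC: 7:45 AM − 14:00 = 5:45 PM UTC on Nov 26.
Add 11 hours and 26 minutes flight time → 5:11 AM UTC (Nov 27).
Wellington is UTC+13:00, so local arrival = 5:11 AM + 13:00 = 6:11 PM on Nov 27.
Layover = 4:01 AM − 6:11 PM (+1 day) = 9 hours 50 minutes.

9 hours 50 minutes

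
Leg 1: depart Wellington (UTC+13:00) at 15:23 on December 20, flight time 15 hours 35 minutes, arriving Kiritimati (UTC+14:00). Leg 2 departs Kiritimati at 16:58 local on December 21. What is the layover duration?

Convert departure to UTC: 15:23 − 13:00 = 02:23 UTC on Dec 20.
Add 15 hours 35 minutes flight time → 17:58 UTC.
Kiritimati is UTC+14:00, so local arrival = 17:58 + 14:00 = 07:58 on Dec 21.
Layover = 16:58 − 07:58 = 9 hours.

9 hours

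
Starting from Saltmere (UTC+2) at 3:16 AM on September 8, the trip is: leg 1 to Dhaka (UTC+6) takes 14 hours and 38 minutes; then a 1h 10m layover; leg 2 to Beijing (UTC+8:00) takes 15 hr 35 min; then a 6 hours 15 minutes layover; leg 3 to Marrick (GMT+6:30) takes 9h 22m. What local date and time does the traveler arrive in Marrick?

6:46 AM on September 10

Convert departure to UTC: 3:16 AM − 2:00 = 1:16 AM UTC on Sep 8.
Add 14 hours and 38 minutes leg 1 → 3:54 PM UTC.
Add 1 hour and 10 minutes layover in Dhaka → 5:04 PM UTC.
Add 15 hours 35 minutes leg 2 → 8:39 AM UTC (Sep 9).
Add 6 hours 15 minutes layover in Beijing → 2:54 PM UTC.
Add 9 hours and 22 minutes leg 3 → 12:16 AM UTC (Sep 10).
Marrick is UTC+6:30, so local arrival = 12:16 AM + 6:30 = 6:46 AM on Sep 10.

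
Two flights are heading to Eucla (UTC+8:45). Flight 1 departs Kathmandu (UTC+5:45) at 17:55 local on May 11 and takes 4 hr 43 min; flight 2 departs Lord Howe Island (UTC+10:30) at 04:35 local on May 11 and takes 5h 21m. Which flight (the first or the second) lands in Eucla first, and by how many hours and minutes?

Flight 1 in UTC: 17:55 − 5:45 = 12:10 on May 11.
+4 hours 43 minutes → arrive 16:53 UTC on May 11.
Flight 2 in UTC: 04:35 − 10:30 = 18:05 on May 10.
+5 hours 21 minutes → arrive 23:26 UTC on May 10.
Flight 2 lands earlier by 17 hours 27 minutes.

the second, by 17 hours 27 minutes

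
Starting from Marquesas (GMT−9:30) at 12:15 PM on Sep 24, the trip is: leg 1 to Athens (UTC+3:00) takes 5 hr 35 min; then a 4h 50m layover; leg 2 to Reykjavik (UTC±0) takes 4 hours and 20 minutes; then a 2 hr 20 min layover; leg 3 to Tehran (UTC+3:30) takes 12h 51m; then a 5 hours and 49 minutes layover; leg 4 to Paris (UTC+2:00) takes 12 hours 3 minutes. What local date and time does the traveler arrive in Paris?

11:33 PM on September 26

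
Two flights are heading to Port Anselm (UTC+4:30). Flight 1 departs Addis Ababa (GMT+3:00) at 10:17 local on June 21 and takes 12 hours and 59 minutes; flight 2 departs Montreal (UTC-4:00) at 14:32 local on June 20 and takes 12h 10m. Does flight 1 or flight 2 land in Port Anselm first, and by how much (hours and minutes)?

the second, by 13 hours 34 minutes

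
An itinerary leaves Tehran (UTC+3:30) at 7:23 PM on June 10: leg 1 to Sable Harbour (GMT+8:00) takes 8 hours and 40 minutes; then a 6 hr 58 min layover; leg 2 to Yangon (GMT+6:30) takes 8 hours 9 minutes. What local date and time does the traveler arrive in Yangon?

10:10 PM on June 11

Convert departure to UTC: 7:23 PM − 3:30 = 3:53 PM UTC on Jun 10.
Add 8 hours and 40 minutes leg 1 → 12:33 AM UTC (Jun 11).
Add 6 hours 58 minutes layover in Sable Harbour → 7:31 AM UTC.
Add 8 hours 9 minutes leg 2 → 3:40 PM UTC.
Yangon is UTC+6:30, so local arrival = 3:40 PM + 6:30 = 10:10 PM on Jun 11.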